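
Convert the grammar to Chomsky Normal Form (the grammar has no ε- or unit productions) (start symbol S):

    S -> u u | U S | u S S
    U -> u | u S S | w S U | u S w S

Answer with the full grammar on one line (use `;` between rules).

S -> X1 X1 | U S | X1 Y1; U -> u | X1 Y2 | X2 Y3 | X1 Y4; X1 -> u; X2 -> w; Y1 -> S S; Y2 -> S S; Y3 -> S U; Y4 -> S Y5; Y5 -> X2 S

Introduce a nonterminal for each terminal appearing in a rule of length ≥ 2: X1 → u, X2 → w.
Binarize each right-hand side of length ≥ 3 by chaining fresh nonterminals (Y1, Y2, …): affected rules were S → X1 S S; U → X1 S S; U → X2 S U; U → X1 S X2 S.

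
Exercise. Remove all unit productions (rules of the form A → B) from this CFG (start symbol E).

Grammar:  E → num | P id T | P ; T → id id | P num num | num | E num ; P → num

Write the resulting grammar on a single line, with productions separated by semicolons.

Unit pairs: E ⇒* {P}.
For each unit pair (A, B), copy every non-unit production of B to A, then drop all unit productions.

E → num | P id T; T → id id | P num num | num | E num; P → num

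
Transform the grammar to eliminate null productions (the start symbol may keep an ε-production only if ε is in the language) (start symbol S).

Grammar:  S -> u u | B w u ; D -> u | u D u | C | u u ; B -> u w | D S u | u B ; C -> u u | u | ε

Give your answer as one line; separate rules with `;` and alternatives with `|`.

S -> u u | B w u; D -> u | u D u | u u | C; B -> u w | D S u | S u | u B; C -> u u | u

Nullable set = {C, D}.
ε ∉ L(G), so no ε-production is kept.
Expand every rule over subsets of its nullable positions: D → u D u gives u D u | u u. B → D S u gives D S u | S u.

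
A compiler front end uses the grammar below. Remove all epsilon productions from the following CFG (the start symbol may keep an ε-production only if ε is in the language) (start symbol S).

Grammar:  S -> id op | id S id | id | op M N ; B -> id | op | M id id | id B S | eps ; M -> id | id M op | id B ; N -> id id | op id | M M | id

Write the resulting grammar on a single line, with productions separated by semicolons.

Nullable set = {B}.
ε ∉ L(G), so no ε-production is kept.
Add the nullable-subset variants: B → id B S gives id B S | id S.

S -> id op | id S id | id | op M N; B -> id | op | M id id | id B S | id S; M -> id | id M op | id B; N -> id id | op id | M M | id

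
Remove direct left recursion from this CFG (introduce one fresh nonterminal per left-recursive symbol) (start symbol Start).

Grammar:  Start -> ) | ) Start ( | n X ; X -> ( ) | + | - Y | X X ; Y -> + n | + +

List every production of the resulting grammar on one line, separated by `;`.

Start -> ) | ) Start ( | n X; X -> ( ) X1 | + X1 | - Y X1; Y -> + n | + +; X1 -> X X1 | eps

Directly left-recursive nonterminal: X.
For X: α = {X}, β = {( ), +, - Y}. Rewrite as X → β X1 and X1 → α X1 | ε.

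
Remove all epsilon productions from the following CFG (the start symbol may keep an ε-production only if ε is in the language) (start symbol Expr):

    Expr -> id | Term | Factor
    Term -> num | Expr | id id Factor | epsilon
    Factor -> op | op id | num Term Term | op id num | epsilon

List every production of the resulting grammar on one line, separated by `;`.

Nullable nonterminals: {Expr, Factor, Term}.
ε ∈ L(G) since Expr is nullable, so keep Expr → ε.
Add the nullable-subset variants: Term → id id Factor gives id id Factor | id id. Factor → num Term Term gives num Term Term | num Term | num.

Expr -> id | Term | Factor | epsilon; Term -> num | Expr | id id Factor | id id; Factor -> op | op id | num Term Term | num Term | num | op id num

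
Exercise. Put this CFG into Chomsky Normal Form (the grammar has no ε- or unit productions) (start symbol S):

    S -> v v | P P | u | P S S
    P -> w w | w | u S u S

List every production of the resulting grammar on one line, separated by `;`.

Introduce a nonterminal for each terminal appearing in a rule of length ≥ 2: X1 → v, X2 → w, X3 → u.
Binarize each right-hand side of length ≥ 3 by chaining fresh nonterminals (Y1, Y2, …): affected rules were S → P S S; P → X3 S X3 S.

S -> X1 X1 | P P | u | P Y1; P -> X2 X2 | w | X3 Y2; X1 -> v; X2 -> w; X3 -> u; Y1 -> S S; Y2 -> S Y3; Y3 -> X3 S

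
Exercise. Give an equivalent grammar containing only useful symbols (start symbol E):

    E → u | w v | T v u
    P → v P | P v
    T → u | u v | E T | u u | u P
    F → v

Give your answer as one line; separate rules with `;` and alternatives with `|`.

E → u | w v | T v u; T → u | u v | E T | u u

Generating nonterminals: {E, F, T}.
Reachable from E after that: {E, T}.
Removed useless symbols: {F, P} and every production mentioning them.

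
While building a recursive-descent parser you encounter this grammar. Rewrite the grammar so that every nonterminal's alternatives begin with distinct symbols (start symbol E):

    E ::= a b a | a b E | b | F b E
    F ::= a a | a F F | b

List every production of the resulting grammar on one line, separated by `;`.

E has alternatives sharing prefix 'a b': factor to E → a b E' with E' → a | E.
F has alternatives sharing prefix 'a': factor to F → a F' with F' → a | F F.

E ::= b | F b E | a b E'; F ::= b | a F'; E' ::= a | E; F' ::= a | F F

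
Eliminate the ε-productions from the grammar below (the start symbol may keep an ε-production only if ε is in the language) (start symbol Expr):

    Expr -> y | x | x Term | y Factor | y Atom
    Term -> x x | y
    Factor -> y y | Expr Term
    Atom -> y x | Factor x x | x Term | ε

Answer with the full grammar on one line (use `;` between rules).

Expr -> y | x | x Term | y Factor | y Atom; Term -> x x | y; Factor -> y y | Expr Term; Atom -> y x | Factor x x | x Term

Nullable set = {Atom}.
ε ∉ L(G), so no ε-production is kept.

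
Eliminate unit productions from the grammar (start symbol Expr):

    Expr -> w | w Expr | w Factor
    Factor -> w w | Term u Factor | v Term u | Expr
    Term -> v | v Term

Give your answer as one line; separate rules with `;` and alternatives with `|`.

Unit pairs: Factor ⇒* {Expr}.
Replace each nonterminal's rules with the union of the non-unit rules of every nonterminal it unit-derives.

Expr -> w | w Expr | w Factor; Factor -> w w | Term u Factor | v Term u | w | w Expr | w Factor; Term -> v | v Term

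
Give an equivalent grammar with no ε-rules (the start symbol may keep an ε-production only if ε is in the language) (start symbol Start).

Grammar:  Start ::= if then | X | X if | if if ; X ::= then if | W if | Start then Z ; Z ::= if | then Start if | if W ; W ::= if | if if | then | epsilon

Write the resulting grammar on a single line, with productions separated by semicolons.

The nullable symbols are {W}.
ε ∉ L(G), so no ε-production is kept.
Add the nullable-subset variants: X → W if gives W if | if.

Start ::= if then | X | X if | if if; X ::= then if | W if | if | Start then Z; Z ::= if | then Start if | if W; W ::= if | if if | then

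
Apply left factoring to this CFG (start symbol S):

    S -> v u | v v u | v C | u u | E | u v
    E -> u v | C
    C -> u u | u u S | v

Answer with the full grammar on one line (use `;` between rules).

S -> E | v S' | u S''; E -> u v | C; C -> v | u u C'; S' -> u | v u | C; S'' -> u | v; C' -> epsilon | S

S has alternatives sharing prefix 'v': factor to S → v S' with S' → u | v u | C.
S has alternatives sharing prefix 'u': factor to S → u S'' with S'' → u | v.
C has alternatives sharing prefix 'u u': factor to C → u u C' with C' → ε | S.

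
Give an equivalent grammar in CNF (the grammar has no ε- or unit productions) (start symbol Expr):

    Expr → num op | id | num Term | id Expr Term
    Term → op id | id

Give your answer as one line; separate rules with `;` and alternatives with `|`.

Introduce a nonterminal for each terminal appearing in a rule of length ≥ 2: X1 → num, X2 → op, X3 → id.
Binarize each right-hand side of length ≥ 3 by chaining fresh nonterminals (Y1, Y2, …): affected rules were Expr → X3 Expr Term.

Expr → X1 X2 | id | X1 Term | X3 Y1; Term → X2 X3 | id; X1 → num; X2 → op; X3 → id; Y1 → Expr Term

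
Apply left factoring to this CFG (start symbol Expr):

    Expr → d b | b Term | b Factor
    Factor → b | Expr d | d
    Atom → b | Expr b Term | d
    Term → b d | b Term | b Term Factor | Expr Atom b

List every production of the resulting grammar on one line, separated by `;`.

Expr → d b | b Expr1; Factor → b | Expr d | d; Atom → b | Expr b Term | d; Term → Expr Atom b | b Term1; Expr1 → Term | Factor; Term1 → d | Term Term11; Term11 → ε | Factor

Expr has alternatives sharing prefix 'b': factor to Expr → b Expr1 with Expr1 → Term | Factor.
Term has alternatives sharing prefix 'b': factor to Term → b Term1 with Term1 → d | Term | Term Factor.
Term1 has alternatives sharing prefix 'Term': factor to Term1 → Term Term11 with Term11 → ε | Factor.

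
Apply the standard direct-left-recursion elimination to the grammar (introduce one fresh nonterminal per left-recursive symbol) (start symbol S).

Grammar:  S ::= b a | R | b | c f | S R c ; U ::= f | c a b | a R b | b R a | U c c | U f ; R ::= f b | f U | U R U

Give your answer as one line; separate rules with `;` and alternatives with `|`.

S ::= b a S' | R S' | b S' | c f S'; U ::= f U' | c a b U' | a R b U' | b R a U'; R ::= f b | f U | U R U; S' ::= R c S' | eps; U' ::= c c U' | f U' | eps

S, U are directly left-recursive.
For S: α = {R c}, β = {b a, R, b, c f}. Rewrite as S → β S' and S' → α S' | ε.
For U: α = {c c, f}, β = {f, c a b, a R b, b R a}. Rewrite as U → β U' and U' → α U' | ε.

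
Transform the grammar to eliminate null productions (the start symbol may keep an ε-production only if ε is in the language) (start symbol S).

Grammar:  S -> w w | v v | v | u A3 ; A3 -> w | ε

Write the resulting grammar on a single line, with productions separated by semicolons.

Nullable nonterminals: {A3}.
ε ∉ L(G), so no ε-production is kept.
Add the nullable-subset variants: S → u A3 gives u A3 | u.

S -> w w | v v | v | u A3 | u; A3 -> w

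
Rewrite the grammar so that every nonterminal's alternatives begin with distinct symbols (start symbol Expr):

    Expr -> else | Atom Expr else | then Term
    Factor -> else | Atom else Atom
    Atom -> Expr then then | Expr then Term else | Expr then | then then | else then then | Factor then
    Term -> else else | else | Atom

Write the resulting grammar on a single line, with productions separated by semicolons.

Atom has alternatives sharing prefix 'Expr then': factor to Atom → Expr then Atom1 with Atom1 → then | Term else | ε.
Term has alternatives sharing prefix 'else': factor to Term → else Term1 with Term1 → else | ε.

Expr -> else | Atom Expr else | then Term; Factor -> else | Atom else Atom; Atom -> then then | else then then | Factor then | Expr then Atom1; Term -> Atom | else Term1; Atom1 -> then | Term else | ε; Term1 -> else | ε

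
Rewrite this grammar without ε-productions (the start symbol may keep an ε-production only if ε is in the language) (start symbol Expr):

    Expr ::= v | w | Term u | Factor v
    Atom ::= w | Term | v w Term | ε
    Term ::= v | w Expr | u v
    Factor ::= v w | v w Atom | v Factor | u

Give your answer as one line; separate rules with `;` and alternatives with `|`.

Expr ::= v | w | Term u | Factor v; Atom ::= w | Term | v w Term; Term ::= v | w Expr | u v; Factor ::= v w | v w Atom | v Factor | u

Nullable nonterminals: {Atom}.
ε ∉ L(G), so no ε-production is kept.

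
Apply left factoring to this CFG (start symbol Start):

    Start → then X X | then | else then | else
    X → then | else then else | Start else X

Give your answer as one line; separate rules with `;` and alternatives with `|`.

Start has alternatives sharing prefix 'then': factor to Start → then Start1 with Start1 → X X | ε.
Start has alternatives sharing prefix 'else': factor to Start → else Start2 with Start2 → then | ε.

Start → then Start1 | else Start2; X → then | else then else | Start else X; Start1 → X X | ε; Start2 → then | ε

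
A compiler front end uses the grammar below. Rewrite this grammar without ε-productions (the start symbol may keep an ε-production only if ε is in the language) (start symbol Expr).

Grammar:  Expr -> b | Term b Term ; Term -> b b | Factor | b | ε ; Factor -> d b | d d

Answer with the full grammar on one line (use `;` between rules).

Expr -> b | Term b Term | Term b | b Term; Term -> b b | Factor | b; Factor -> d b | d d

The nullable symbols are {Term}.
ε ∉ L(G), so no ε-production is kept.
Add the nullable-subset variants: Expr → Term b Term gives Term b Term | Term b | b Term.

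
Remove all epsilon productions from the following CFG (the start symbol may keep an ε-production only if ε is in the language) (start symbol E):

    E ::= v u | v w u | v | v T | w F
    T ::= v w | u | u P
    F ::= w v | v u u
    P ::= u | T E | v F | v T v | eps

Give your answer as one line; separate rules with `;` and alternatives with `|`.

E ::= v u | v w u | v | v T | w F; T ::= v w | u | u P; F ::= w v | v u u; P ::= u | T E | v F | v T v

Nullable set = {P}.
ε ∉ L(G), so no ε-production is kept.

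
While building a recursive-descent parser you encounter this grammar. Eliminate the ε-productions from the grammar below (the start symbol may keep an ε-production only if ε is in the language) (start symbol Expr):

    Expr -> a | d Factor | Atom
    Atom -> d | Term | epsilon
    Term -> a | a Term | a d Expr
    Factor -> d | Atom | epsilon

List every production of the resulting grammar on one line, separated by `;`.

Expr -> a | d Factor | d | Atom | epsilon; Atom -> d | Term; Term -> a | a Term | a d Expr | a d; Factor -> d | Atom

Nullable nonterminals: {Atom, Expr, Factor}.
ε ∈ L(G) since Expr is nullable, so keep Expr → ε.
Expand every rule over subsets of its nullable positions: Expr → d Factor gives d Factor | d. Term → a d Expr gives a d Expr | a d.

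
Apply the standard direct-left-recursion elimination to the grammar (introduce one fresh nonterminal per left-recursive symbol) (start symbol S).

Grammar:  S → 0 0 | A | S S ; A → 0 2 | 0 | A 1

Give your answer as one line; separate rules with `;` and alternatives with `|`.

S → 0 0 S' | A S'; A → 0 2 A' | 0 A'; S' → S S' | ε; A' → 1 A' | ε

S, A are directly left-recursive.
For S: α = {S}, β = {0 0, A}. Rewrite as S → β S' and S' → α S' | ε.
For A: α = {1}, β = {0 2, 0}. Rewrite as A → β A' and A' → α A' | ε.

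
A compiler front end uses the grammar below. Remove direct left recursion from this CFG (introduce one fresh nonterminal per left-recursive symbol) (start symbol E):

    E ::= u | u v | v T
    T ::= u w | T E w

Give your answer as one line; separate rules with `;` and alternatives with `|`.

E ::= u | u v | v T; T ::= u w T'; T' ::= E w T' | ε

T is directly left-recursive.
For T: α = {E w}, β = {u w}. Rewrite as T → β T' and T' → α T' | ε.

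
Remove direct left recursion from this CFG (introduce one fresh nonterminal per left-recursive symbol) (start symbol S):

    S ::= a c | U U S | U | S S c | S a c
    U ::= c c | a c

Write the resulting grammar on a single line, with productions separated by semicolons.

S ::= a c S' | U U S S' | U S'; U ::= c c | a c; S' ::= S c S' | a c S' | epsilon

Directly left-recursive nonterminal: S.
For S: α = {S c, a c}, β = {a c, U U S, U}. Rewrite as S → β S' and S' → α S' | ε.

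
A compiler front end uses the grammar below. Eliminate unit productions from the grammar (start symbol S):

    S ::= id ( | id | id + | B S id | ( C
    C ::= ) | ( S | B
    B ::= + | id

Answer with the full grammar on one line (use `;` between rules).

Unit pairs: C ⇒* {B}.
Replace each nonterminal's rules with the union of the non-unit rules of every nonterminal it unit-derives.

S ::= id ( | id | id + | B S id | ( C; C ::= + | id | ) | ( S; B ::= + | id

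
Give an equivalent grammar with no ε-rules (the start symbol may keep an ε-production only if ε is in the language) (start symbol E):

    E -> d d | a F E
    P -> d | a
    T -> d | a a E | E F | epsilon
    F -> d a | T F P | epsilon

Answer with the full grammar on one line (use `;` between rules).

Nullable nonterminals: {F, T}.
ε ∉ L(G), so no ε-production is kept.
Expand every rule over subsets of its nullable positions: E → a F E gives a F E | a E. T → E F gives E F | E. F → T F P gives T F P | T P | F P | P.

E -> d d | a F E | a E; P -> d | a; T -> d | a a E | E F | E; F -> d a | T F P | T P | F P | P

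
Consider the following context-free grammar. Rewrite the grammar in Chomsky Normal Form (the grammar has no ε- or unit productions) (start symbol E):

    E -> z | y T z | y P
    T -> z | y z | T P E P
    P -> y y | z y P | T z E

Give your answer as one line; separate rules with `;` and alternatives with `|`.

E -> z | X1 Y1 | X1 P; T -> z | X1 X2 | T Y2; P -> X1 X1 | X2 Y4 | T Y5; X1 -> y; X2 -> z; Y1 -> T X2; Y2 -> P Y3; Y3 -> E P; Y4 -> X1 P; Y5 -> X2 E

Introduce a nonterminal for each terminal appearing in a rule of length ≥ 2: X1 → y, X2 → z.
Binarize each right-hand side of length ≥ 3 by chaining fresh nonterminals (Y1, Y2, …): affected rules were E → X1 T X2; T → T P E P; P → X2 X1 P; P → T X2 E.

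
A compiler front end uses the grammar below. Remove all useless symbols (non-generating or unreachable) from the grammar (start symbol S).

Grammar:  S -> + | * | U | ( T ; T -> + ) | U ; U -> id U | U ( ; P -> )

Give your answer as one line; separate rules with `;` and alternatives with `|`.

S -> + | * | ( T; T -> + )

Generating nonterminals: {P, S, T}.
Reachable from S after that: {S, T}.
Removed useless symbols: {P, U} and every production mentioning them.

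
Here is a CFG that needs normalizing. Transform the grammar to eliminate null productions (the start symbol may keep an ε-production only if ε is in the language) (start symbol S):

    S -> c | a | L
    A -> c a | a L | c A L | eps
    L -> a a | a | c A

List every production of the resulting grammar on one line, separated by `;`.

S -> c | a | L; A -> c a | a L | c A L | c L; L -> a a | a | c A | c

Nullable set = {A}.
ε ∉ L(G), so no ε-production is kept.
Expand every rule over subsets of its nullable positions: A → c A L gives c A L | c L. L → c A gives c A | c.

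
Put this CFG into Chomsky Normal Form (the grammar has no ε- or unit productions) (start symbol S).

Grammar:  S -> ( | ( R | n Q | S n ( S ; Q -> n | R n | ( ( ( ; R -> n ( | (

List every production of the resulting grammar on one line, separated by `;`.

Introduce a nonterminal for each terminal appearing in a rule of length ≥ 2: X1 → (, X2 → n.
Binarize each right-hand side of length ≥ 3 by chaining fresh nonterminals (Y1, Y2, …): affected rules were S → S X2 X1 S; Q → X1 X1 X1.

S -> ( | X1 R | X2 Q | S Y1; Q -> n | R X2 | X1 Y3; R -> X2 X1 | (; X1 -> (; X2 -> n; Y1 -> X2 Y2; Y2 -> X1 S; Y3 -> X1 X1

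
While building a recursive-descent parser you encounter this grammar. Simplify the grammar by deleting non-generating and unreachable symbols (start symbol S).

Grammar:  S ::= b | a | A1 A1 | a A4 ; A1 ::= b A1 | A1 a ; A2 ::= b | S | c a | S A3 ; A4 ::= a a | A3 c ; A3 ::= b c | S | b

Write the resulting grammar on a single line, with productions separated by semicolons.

S ::= b | a | a A4; A4 ::= a a | A3 c; A3 ::= b c | S | b

Generating nonterminals: {A2, A3, A4, S}.
Reachable from S after that: {A3, A4, S}.
Removed useless symbols: {A1, A2} and every production mentioning them.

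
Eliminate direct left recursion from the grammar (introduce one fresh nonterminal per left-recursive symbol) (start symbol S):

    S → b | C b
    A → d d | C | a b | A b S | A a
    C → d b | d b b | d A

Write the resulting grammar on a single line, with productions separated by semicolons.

A is directly left-recursive.
For A: α = {b S, a}, β = {d d, C, a b}. Rewrite as A → β A' and A' → α A' | ε.

S → b | C b; A → d d A' | C A' | a b A'; C → d b | d b b | d A; A' → b S A' | a A' | ε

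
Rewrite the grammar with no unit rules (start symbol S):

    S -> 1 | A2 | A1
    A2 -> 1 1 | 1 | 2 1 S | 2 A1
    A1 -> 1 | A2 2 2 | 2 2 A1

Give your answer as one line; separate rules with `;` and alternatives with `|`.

Unit pairs: S ⇒* {A1, A2}.
For every A with A ⇒* B via unit rules, add B's non-unit alternatives to A; then delete every rule of the form X → Y.

S -> 1 1 | 1 | 2 1 S | 2 A1 | A2 2 2 | 2 2 A1; A2 -> 1 1 | 1 | 2 1 S | 2 A1; A1 -> 1 | A2 2 2 | 2 2 A1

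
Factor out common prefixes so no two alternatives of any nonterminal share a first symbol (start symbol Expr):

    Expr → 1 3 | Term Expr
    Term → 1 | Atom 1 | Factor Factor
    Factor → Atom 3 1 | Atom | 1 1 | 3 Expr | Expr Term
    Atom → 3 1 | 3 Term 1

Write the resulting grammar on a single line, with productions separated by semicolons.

Factor has alternatives sharing prefix 'Atom': factor to Factor → Atom Factor1 with Factor1 → 3 1 | ε.
Atom has alternatives sharing prefix '3': factor to Atom → 3 Atom1 with Atom1 → 1 | Term 1.

Expr → 1 3 | Term Expr; Term → 1 | Atom 1 | Factor Factor; Factor → 1 1 | 3 Expr | Expr Term | Atom Factor1; Atom → 3 Atom1; Factor1 → 3 1 | ε; Atom1 → 1 | Term 1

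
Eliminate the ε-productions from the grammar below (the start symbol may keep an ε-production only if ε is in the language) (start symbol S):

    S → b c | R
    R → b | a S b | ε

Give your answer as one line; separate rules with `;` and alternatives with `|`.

Nullable nonterminals: {R, S}.
ε ∈ L(G) since S is nullable, so keep S → ε.
Expand every rule over subsets of its nullable positions: R → a S b gives a S b | a b.

S → b c | R | ε; R → b | a S b | a b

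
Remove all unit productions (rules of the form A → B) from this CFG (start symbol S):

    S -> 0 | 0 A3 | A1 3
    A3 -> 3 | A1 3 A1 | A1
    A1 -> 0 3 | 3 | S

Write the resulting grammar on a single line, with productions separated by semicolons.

Unit pairs: A1 ⇒* {S}; A3 ⇒* {A1, S}.
Replace each nonterminal's rules with the union of the non-unit rules of every nonterminal it unit-derives.

S -> 0 | 0 A3 | A1 3; A3 -> 0 3 | 3 | 0 | 0 A3 | A1 3 | A1 3 A1; A1 -> 0 3 | 3 | 0 | 0 A3 | A1 3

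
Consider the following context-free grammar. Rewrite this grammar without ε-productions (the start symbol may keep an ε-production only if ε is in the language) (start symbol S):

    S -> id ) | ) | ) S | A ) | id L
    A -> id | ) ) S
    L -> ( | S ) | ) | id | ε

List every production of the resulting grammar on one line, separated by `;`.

S -> id ) | ) | ) S | A ) | id L | id; A -> id | ) ) S; L -> ( | S ) | ) | id

Nullable set = {L}.
ε ∉ L(G), so no ε-production is kept.
Expand every rule over subsets of its nullable positions: S → id L gives id L | id.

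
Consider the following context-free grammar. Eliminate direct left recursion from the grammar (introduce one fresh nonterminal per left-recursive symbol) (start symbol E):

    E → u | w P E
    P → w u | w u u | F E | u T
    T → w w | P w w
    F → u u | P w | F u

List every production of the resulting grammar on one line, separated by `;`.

Directly left-recursive nonterminal: F.
For F: α = {u}, β = {u u, P w}. Rewrite as F → β F' and F' → α F' | ε.

E → u | w P E; P → w u | w u u | F E | u T; T → w w | P w w; F → u u F' | P w F'; F' → u F' | ε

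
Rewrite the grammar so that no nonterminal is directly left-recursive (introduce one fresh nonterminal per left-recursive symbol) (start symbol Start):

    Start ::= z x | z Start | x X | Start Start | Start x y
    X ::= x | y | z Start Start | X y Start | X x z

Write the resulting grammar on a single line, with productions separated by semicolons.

Start ::= z x Start1 | z Start Start1 | x X Start1; X ::= x X1 | y X1 | z Start Start X1; Start1 ::= Start Start1 | x y Start1 | epsilon; X1 ::= y Start X1 | x z X1 | epsilon

Start, X are directly left-recursive.
For Start: α = {Start, x y}, β = {z x, z Start, x X}. Rewrite as Start → β Start1 and Start1 → α Start1 | ε.
For X: α = {y Start, x z}, β = {x, y, z Start Start}. Rewrite as X → β X1 and X1 → α X1 | ε.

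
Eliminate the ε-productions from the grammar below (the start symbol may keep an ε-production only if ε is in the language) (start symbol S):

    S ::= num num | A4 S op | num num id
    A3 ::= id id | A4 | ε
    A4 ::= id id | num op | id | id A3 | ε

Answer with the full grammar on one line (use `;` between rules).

The nullable symbols are {A3, A4}.
ε ∉ L(G), so no ε-production is kept.
Expand every rule over subsets of its nullable positions: S → A4 S op gives A4 S op | S op.

S ::= num num | A4 S op | S op | num num id; A3 ::= id id | A4; A4 ::= id id | num op | id | id A3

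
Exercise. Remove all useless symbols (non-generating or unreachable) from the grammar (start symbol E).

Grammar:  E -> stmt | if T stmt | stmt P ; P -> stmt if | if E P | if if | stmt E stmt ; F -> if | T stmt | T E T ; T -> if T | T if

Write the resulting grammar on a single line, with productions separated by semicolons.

Generating nonterminals: {E, F, P}.
Reachable from E after that: {E, P}.
Removed useless symbols: {F, T} and every production mentioning them.

E -> stmt | stmt P; P -> stmt if | if E P | if if | stmt E stmt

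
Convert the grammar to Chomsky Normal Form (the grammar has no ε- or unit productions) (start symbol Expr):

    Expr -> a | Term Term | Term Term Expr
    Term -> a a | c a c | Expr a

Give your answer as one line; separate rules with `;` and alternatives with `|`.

Introduce a nonterminal for each terminal appearing in a rule of length ≥ 2: X1 → a, X2 → c.
Binarize each right-hand side of length ≥ 3 by chaining fresh nonterminals (Y1, Y2, …): affected rules were Expr → Term Term Expr; Term → X2 X1 X2.

Expr -> a | Term Term | Term Y1; Term -> X1 X1 | X2 Y2 | Expr X1; X1 -> a; X2 -> c; Y1 -> Term Expr; Y2 -> X1 X2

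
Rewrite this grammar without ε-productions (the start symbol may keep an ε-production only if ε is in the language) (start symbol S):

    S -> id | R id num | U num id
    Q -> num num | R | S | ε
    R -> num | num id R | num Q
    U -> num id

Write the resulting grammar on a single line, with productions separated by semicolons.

S -> id | R id num | U num id; Q -> num num | R | S; R -> num | num id R | num Q; U -> num id

Nullable set = {Q}.
ε ∉ L(G), so no ε-production is kept.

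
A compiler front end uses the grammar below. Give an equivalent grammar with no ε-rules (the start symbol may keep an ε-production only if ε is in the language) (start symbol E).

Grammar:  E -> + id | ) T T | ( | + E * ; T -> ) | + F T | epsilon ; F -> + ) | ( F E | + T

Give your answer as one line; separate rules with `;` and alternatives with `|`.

E -> + id | ) T T | ) T | ) | ( | + E *; T -> ) | + F T | + F; F -> + ) | ( F E | + T | +

Nullable set = {T}.
ε ∉ L(G), so no ε-production is kept.
For each production, add variants omitting each subset of nullable occurrences: E → ) T T gives ) T T | ) T | ). T → + F T gives + F T | + F. F → + T gives + T | +.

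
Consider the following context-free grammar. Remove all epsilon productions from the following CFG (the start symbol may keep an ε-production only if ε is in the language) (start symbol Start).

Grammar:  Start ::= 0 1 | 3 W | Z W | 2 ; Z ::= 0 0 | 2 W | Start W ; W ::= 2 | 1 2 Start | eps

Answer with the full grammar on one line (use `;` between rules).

Start ::= 0 1 | 3 W | 3 | Z W | Z | 2; Z ::= 0 0 | 2 W | 2 | Start W | Start; W ::= 2 | 1 2 Start

Nullable nonterminals: {W}.
ε ∉ L(G), so no ε-production is kept.
Expand every rule over subsets of its nullable positions: Start → 3 W gives 3 W | 3. Start → Z W gives Z W | Z. Z → 2 W gives 2 W | 2. Z → Start W gives Start W | Start.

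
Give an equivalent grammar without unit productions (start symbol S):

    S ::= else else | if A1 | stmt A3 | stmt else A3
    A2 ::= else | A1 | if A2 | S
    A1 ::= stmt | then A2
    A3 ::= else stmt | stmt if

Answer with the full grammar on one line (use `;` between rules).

Unit pairs: A2 ⇒* {A1, S}.
Replace each nonterminal's rules with the union of the non-unit rules of every nonterminal it unit-derives.

S ::= else else | if A1 | stmt A3 | stmt else A3; A2 ::= else | if A2 | stmt | then A2 | else else | if A1 | stmt A3 | stmt else A3; A1 ::= stmt | then A2; A3 ::= else stmt | stmt if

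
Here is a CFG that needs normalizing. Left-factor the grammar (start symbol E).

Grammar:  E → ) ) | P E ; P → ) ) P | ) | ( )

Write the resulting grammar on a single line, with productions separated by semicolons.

E → ) ) | P E; P → ( ) | ) P'; P' → ) P | ε

P has alternatives sharing prefix ')': factor to P → ) P' with P' → ) P | ε.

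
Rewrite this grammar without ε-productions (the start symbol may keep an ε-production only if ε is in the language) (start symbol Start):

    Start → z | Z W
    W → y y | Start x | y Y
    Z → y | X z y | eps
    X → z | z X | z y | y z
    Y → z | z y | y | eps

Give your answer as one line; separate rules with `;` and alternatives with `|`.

Start → z | Z W | W; W → y y | Start x | y Y | y; Z → y | X z y; X → z | z X | z y | y z; Y → z | z y | y

Nullable nonterminals: {Y, Z}.
ε ∉ L(G), so no ε-production is kept.
Add the nullable-subset variants: Start → Z W gives Z W | W. W → y Y gives y Y | y.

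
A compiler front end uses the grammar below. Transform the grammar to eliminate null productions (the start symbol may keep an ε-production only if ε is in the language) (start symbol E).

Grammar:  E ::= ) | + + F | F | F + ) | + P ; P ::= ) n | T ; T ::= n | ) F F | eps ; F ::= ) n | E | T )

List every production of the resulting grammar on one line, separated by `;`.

The nullable symbols are {P, T}.
ε ∉ L(G), so no ε-production is kept.
Add the nullable-subset variants: E → + P gives + P | +. F → T ) gives T ) | ).

E ::= ) | + + F | F | F + ) | + P | +; P ::= ) n | T; T ::= n | ) F F; F ::= ) n | E | T ) | )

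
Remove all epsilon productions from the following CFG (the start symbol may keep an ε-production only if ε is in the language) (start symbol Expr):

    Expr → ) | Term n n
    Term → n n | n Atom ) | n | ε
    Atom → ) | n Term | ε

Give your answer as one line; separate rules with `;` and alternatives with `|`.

Expr → ) | Term n n | n n; Term → n n | n Atom ) | n ) | n; Atom → ) | n Term | n

Nullable set = {Atom, Term}.
ε ∉ L(G), so no ε-production is kept.
Expand every rule over subsets of its nullable positions: Expr → Term n n gives Term n n | n n. Term → n Atom ) gives n Atom ) | n ). Atom → n Term gives n Term | n.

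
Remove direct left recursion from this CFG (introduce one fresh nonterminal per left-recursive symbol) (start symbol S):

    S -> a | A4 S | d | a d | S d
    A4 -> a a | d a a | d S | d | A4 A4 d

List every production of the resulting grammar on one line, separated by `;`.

S -> a S' | A4 S S' | d S' | a d S'; A4 -> a a A4' | d a a A4' | d S A4' | d A4'; S' -> d S' | ε; A4' -> A4 d A4' | ε

S, A4 are directly left-recursive.
For S: α = {d}, β = {a, A4 S, d, a d}. Rewrite as S → β S' and S' → α S' | ε.
For A4: α = {A4 d}, β = {a a, d a a, d S, d}. Rewrite as A4 → β A4' and A4' → α A4' | ε.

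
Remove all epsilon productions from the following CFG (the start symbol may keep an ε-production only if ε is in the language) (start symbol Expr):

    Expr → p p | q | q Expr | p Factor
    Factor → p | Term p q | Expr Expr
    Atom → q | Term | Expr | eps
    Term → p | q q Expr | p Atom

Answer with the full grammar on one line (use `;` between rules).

Expr → p p | q | q Expr | p Factor; Factor → p | Term p q | Expr Expr; Atom → q | Term | Expr; Term → p | q q Expr | p Atom

The nullable symbols are {Atom}.
ε ∉ L(G), so no ε-production is kept.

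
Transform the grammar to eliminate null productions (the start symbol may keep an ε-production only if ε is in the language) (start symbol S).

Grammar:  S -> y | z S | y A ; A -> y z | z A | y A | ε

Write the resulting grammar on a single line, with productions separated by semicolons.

S -> y | z S | y A; A -> y z | z A | z | y A | y

Nullable set = {A}.
ε ∉ L(G), so no ε-production is kept.
Expand every rule over subsets of its nullable positions: A → z A gives z A | z. A → y A gives y A | y.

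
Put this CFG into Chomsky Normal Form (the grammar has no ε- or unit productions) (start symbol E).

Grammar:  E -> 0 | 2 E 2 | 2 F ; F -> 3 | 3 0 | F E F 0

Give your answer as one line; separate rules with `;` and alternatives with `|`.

Introduce a nonterminal for each terminal appearing in a rule of length ≥ 2: X1 → 2, X2 → 3, X3 → 0.
Binarize each right-hand side of length ≥ 3 by chaining fresh nonterminals (Y1, Y2, …): affected rules were E → X1 E X1; F → F E F X3.

E -> 0 | X1 Y1 | X1 F; F -> 3 | X2 X3 | F Y2; X1 -> 2; X2 -> 3; X3 -> 0; Y1 -> E X1; Y2 -> E Y3; Y3 -> F X3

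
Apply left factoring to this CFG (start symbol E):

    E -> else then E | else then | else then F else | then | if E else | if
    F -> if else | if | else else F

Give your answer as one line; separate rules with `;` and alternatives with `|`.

E -> then | else then E' | if E''; F -> else else F | if F'; E' -> E | ε | F else; E'' -> E else | ε; F' -> else | ε

E has alternatives sharing prefix 'else then': factor to E → else then E' with E' → E | ε | F else.
E has alternatives sharing prefix 'if': factor to E → if E'' with E'' → E else | ε.
F has alternatives sharing prefix 'if': factor to F → if F' with F' → else | ε.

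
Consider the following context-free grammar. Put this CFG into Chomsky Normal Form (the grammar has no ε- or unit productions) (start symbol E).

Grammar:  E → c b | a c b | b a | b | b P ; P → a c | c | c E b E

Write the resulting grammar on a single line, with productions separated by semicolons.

E → X1 X2 | X3 Y1 | X2 X3 | b | X2 P; P → X3 X1 | c | X1 Y2; X1 → c; X2 → b; X3 → a; Y1 → X1 X2; Y2 → E Y3; Y3 → X2 E

Introduce a nonterminal for each terminal appearing in a rule of length ≥ 2: X1 → c, X2 → b, X3 → a.
Binarize each right-hand side of length ≥ 3 by chaining fresh nonterminals (Y1, Y2, …): affected rules were E → X3 X1 X2; P → X1 E X2 E.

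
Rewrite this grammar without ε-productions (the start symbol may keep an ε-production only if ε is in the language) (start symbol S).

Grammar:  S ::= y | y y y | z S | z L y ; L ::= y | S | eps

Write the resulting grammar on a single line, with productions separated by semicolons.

The nullable symbols are {L}.
ε ∉ L(G), so no ε-production is kept.
Add the nullable-subset variants: S → z L y gives z L y | z y.

S ::= y | y y y | z S | z L y | z y; L ::= y | S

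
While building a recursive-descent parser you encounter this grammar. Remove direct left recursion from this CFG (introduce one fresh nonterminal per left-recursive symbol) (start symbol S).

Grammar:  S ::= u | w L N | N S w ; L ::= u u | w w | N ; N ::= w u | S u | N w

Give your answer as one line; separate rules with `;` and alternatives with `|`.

S ::= u | w L N | N S w; L ::= u u | w w | N; N ::= w u N' | S u N'; N' ::= w N' | epsilon

Directly left-recursive nonterminal: N.
For N: α = {w}, β = {w u, S u}. Rewrite as N → β N' and N' → α N' | ε.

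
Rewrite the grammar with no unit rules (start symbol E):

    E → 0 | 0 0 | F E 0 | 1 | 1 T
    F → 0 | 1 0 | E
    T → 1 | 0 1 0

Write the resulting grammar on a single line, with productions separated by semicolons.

Unit pairs: F ⇒* {E}.
For each unit pair (A, B), copy every non-unit production of B to A, then drop all unit productions.

E → 0 | 0 0 | F E 0 | 1 | 1 T; F → 0 | 0 0 | F E 0 | 1 | 1 T | 1 0; T → 1 | 0 1 0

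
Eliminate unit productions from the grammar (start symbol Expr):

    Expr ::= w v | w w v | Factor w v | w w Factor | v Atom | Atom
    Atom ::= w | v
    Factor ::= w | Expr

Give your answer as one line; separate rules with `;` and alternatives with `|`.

Unit pairs: Expr ⇒* {Atom}; Factor ⇒* {Atom, Expr}.
For every A with A ⇒* B via unit rules, add B's non-unit alternatives to A; then delete every rule of the form X → Y.

Expr ::= w | v | w v | w w v | Factor w v | w w Factor | v Atom; Atom ::= w | v; Factor ::= w | v | w v | w w v | Factor w v | w w Factor | v Atom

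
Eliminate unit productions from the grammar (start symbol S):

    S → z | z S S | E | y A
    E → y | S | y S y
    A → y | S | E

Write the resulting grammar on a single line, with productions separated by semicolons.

Unit pairs: A ⇒* {E, S}; E ⇒* {S}; S ⇒* {E}.
Replace each nonterminal's rules with the union of the non-unit rules of every nonterminal it unit-derives.

S → y | y S y | z | z S S | y A; E → y | y S y | z | z S S | y A; A → y | y S y | z | z S S | y A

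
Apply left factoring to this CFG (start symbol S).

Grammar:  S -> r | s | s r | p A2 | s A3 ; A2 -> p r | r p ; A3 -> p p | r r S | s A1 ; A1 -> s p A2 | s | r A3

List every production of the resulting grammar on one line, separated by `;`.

S -> r | p A2 | s S'; A2 -> p r | r p; A3 -> p p | r r S | s A1; A1 -> r A3 | s A1'; S' -> ε | r | A3; A1' -> p A2 | ε

S has alternatives sharing prefix 's': factor to S → s S' with S' → ε | r | A3.
A1 has alternatives sharing prefix 's': factor to A1 → s A1' with A1' → p A2 | ε.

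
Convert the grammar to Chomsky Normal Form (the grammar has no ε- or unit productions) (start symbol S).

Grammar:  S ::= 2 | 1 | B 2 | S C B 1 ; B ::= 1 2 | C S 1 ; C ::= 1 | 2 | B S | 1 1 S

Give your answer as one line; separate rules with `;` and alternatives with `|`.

Introduce a nonterminal for each terminal appearing in a rule of length ≥ 2: X1 → 2, X2 → 1.
Binarize each right-hand side of length ≥ 3 by chaining fresh nonterminals (Y1, Y2, …): affected rules were S → S C B X2; B → C S X2; C → X2 X2 S.

S ::= 2 | 1 | B X1 | S Y1; B ::= X2 X1 | C Y3; C ::= 1 | 2 | B S | X2 Y4; X1 ::= 2; X2 ::= 1; Y1 ::= C Y2; Y2 ::= B X2; Y3 ::= S X2; Y4 ::= X2 S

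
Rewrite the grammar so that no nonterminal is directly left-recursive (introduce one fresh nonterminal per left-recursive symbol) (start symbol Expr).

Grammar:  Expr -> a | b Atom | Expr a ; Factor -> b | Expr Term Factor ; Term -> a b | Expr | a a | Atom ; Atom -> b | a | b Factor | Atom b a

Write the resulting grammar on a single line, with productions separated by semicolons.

Left recursion appears on Expr, Atom.
For Expr: α = {a}, β = {a, b Atom}. Rewrite as Expr → β Expr1 and Expr1 → α Expr1 | ε.
For Atom: α = {b a}, β = {b, a, b Factor}. Rewrite as Atom → β Atom1 and Atom1 → α Atom1 | ε.

Expr -> a Expr1 | b Atom Expr1; Factor -> b | Expr Term Factor; Term -> a b | Expr | a a | Atom; Atom -> b Atom1 | a Atom1 | b Factor Atom1; Expr1 -> a Expr1 | epsilon; Atom1 -> b a Atom1 | epsilon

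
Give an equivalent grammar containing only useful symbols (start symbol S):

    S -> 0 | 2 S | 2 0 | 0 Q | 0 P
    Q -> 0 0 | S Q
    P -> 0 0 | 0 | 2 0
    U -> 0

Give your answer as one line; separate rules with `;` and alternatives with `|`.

S -> 0 | 2 S | 2 0 | 0 Q | 0 P; Q -> 0 0 | S Q; P -> 0 0 | 0 | 2 0

Generating nonterminals: {P, Q, S, U}.
Reachable from S after that: {P, Q, S}.
Removed useless symbols: {U} and every production mentioning them.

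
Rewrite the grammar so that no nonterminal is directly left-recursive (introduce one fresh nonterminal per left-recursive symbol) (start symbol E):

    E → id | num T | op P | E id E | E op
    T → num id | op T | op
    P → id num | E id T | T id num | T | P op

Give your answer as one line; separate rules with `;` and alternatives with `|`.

Directly left-recursive nonterminals: E, P.
For E: α = {id E, op}, β = {id, num T, op P}. Rewrite as E → β E' and E' → α E' | ε.
For P: α = {op}, β = {id num, E id T, T id num, T}. Rewrite as P → β P' and P' → α P' | ε.

E → id E' | num T E' | op P E'; T → num id | op T | op; P → id num P' | E id T P' | T id num P' | T P'; E' → id E E' | op E' | eps; P' → op P' | eps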